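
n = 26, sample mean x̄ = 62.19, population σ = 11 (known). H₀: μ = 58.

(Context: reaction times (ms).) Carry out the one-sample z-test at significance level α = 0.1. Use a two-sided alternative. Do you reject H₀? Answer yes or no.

SE = σ/√n = 11/√26 = 2.1573
z = (x̄−μ₀)/SE = (62.19−58)/2.1573 = 1.9423
p-value (two-sided) = 0.05211
At α=0.1: p < α → reject H₀

reject H₀: yes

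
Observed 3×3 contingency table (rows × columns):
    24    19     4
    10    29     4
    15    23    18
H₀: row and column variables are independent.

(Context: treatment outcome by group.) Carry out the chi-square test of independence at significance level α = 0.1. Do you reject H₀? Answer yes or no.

Row totals [47, 43, 56], col totals [49, 71, 26], n=146
χ² = (24−15.77)²/15.77 + (19−22.86)²/22.86 + (4−8.37)²/8.37 + (10−14.43)²/14.43 + (29−20.91)²/20.91 + (4−7.66)²/7.66 + (15−18.79)²/18.79 + (23−27.23)²/27.23 + (18−9.97)²/9.97 = 21.3444
df = 4
p-value (upper-tail) = 0.00027
At α=0.1: p < α → reject H₀

reject H₀: yes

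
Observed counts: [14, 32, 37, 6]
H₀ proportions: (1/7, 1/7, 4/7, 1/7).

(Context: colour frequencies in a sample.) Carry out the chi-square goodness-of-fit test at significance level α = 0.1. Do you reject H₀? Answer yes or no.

reject H₀: yes

n = 89; E_i = n·p_i = [12.71, 12.71, 50.86, 12.71]
χ² = (14−12.71)²/12.71 + (32−12.71)²/12.71 + (37−50.86)²/50.86 + (6−12.71)²/12.71 = 36.7051
df = 3
p-value (upper-tail) = 0.00000
At α=0.1: p < α → reject H₀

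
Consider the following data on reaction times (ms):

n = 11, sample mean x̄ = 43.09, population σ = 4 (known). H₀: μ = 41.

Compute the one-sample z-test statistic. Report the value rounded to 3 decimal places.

test statistic = 1.733

SE = σ/√n = 4/√11 = 1.2060
z = (x̄−μ₀)/SE = (43.09−41)/1.2060 = 1.7329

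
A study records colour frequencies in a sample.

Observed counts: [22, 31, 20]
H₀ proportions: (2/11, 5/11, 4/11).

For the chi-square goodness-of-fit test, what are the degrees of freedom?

df = k − 1 = 3 − 1 = 2

degrees of freedom = 2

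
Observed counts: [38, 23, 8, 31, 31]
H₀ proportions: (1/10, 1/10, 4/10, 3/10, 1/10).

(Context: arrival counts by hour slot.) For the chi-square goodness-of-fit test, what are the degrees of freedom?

degrees of freedom = 4

df = k − 1 = 5 − 1 = 4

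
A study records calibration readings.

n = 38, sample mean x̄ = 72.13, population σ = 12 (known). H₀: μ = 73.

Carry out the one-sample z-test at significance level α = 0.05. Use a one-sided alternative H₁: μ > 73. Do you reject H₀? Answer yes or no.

reject H₀: no

SE = σ/√n = 12/√38 = 1.9467
z = (x̄−μ₀)/SE = (72.13−73)/1.9467 = -0.4469
p-value (one-sided, H₁ greater) = 0.67253
At α=0.05: p ≥ α → fail to reject H₀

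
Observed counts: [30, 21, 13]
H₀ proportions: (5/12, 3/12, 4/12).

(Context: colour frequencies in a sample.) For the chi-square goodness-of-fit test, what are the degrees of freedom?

degrees of freedom = 2

df = k − 1 = 3 − 1 = 2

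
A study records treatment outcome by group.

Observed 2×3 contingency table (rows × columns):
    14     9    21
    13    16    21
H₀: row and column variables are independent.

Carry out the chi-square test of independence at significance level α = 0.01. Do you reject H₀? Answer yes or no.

Row totals [44, 50], col totals [27, 25, 42], n=94
χ² = (14−12.64)²/12.64 + (9−11.70)²/11.70 + (21−19.66)²/19.66 + (13−14.36)²/14.36 + (16−13.30)²/13.30 + (21−22.34)²/22.34 = 1.6207
df = 2
p-value (upper-tail) = 0.44471
At α=0.01: p ≥ α → fail to reject H₀

reject H₀: no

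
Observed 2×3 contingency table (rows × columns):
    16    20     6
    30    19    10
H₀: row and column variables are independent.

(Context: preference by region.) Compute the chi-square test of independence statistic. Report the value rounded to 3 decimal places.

test statistic = 2.496

Row totals [42, 59], col totals [46, 39, 16], n=101
χ² = (16−19.13)²/19.13 + (20−16.22)²/16.22 + (6−6.65)²/6.65 + (30−26.87)²/26.87 + (19−22.78)²/22.78 + (10−9.35)²/9.35 = 2.4958
df = 2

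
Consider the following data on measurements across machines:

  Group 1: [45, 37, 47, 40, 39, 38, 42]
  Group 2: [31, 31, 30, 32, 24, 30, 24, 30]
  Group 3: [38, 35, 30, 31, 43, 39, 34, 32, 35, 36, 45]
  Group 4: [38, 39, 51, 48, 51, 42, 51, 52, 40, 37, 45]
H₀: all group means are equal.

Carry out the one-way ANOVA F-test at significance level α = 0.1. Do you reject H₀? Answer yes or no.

Group means [41.14, 29.00, 36.18, 44.91], grand mean 38.162
SSB = Σnᵢ(x̄ᵢ−x̄)² = 1277.624; SSW = ΣΣ(x−x̄ᵢ)² = 727.403
MSB = 1277.624/3 = 425.8748; MSW = 727.403/33 = 22.0425
F = MSB/MSW = 19.3206
df = (3, 33)
p-value (upper-tail) = 0.00000
At α=0.1: p < α → reject H₀

reject H₀: yes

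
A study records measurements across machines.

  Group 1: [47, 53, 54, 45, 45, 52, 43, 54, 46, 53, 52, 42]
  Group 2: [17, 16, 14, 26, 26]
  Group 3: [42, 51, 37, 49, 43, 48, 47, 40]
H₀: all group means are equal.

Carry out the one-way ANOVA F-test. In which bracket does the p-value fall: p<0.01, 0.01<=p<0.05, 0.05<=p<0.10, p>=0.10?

p-value bracket: p<0.01

Group means [48.83, 19.80, 44.62], grand mean 41.680
SSB = Σnᵢ(x̄ᵢ−x̄)² = 3077.098; SSW = ΣΣ(x−x̄ᵢ)² = 528.342
MSB = 3077.098/2 = 1538.5492; MSW = 528.342/22 = 24.0155
F = MSB/MSW = 64.0648
df = (2, 22)
p-value (upper-tail) = 0.00000
→ bracket: p<0.01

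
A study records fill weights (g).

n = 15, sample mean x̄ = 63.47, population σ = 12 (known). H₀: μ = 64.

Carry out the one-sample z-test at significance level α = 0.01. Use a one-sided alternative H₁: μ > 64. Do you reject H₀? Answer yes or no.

SE = σ/√n = 12/√15 = 3.0984
z = (x̄−μ₀)/SE = (63.47−64)/3.0984 = -0.1711
p-value (one-sided, H₁ greater) = 0.56791
At α=0.01: p ≥ α → fail to reject H₀

reject H₀: no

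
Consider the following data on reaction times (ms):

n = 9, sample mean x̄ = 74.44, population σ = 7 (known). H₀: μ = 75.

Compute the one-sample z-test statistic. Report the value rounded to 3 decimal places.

test statistic = -0.240

SE = σ/√n = 7/√9 = 2.3333
z = (x̄−μ₀)/SE = (74.44−75)/2.3333 = -0.2400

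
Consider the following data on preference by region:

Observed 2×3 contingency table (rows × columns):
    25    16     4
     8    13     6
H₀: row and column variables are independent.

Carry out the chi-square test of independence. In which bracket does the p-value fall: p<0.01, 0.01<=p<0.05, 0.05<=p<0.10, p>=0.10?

Row totals [45, 27], col totals [33, 29, 10], n=72
χ² = (25−20.62)²/20.62 + (16−18.12)²/18.12 + (4−6.25)²/6.25 + (8−12.38)²/12.38 + (13−10.88)²/10.88 + (6−3.75)²/3.75 = 5.2991
df = 2
p-value (upper-tail) = 0.07068
→ bracket: 0.05<=p<0.10

p-value bracket: 0.05<=p<0.10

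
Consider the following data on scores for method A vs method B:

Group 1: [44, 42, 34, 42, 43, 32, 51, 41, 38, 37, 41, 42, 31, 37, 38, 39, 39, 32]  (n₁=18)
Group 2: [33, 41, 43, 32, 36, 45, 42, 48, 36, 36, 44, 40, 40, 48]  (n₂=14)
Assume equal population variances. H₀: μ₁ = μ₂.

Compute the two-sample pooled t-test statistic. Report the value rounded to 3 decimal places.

x̄₁=39.056, s₁=4.952, n₁=18
x̄₂=40.286, s₂=5.136, n₂=14
s_p² = [17·4.952² + 13·5.136²]/30 = 25.3267
SE = √(s_p²·(1/18+1/14)) = 1.7933
t = (39.056−40.286)/1.7933 = -0.6860
df = 30

test statistic = -0.686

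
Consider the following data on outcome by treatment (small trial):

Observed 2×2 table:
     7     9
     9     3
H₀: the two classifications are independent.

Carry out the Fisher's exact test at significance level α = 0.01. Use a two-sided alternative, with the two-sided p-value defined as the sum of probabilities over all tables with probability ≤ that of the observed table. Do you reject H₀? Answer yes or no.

reject H₀: no

Margins: r₁=16, r₂=12, c₁=16, c₂=12, n=28
p_obs = C(16,7)·C(12,9)/C(28,16); sum pmf over tables with pmf ≤ p_obs
p-value (two-sided) = 0.13582
At α=0.01: p ≥ α → fail to reject H₀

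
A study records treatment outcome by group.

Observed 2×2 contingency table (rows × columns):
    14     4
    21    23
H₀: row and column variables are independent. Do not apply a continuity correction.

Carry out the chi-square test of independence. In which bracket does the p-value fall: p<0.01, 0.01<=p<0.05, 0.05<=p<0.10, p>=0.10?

p-value bracket: 0.01<=p<0.05

Row totals [18, 44], col totals [35, 27], n=62
χ² = (14−10.16)²/10.16 + (4−7.84)²/7.84 + (21−24.84)²/24.84 + (23−19.16)²/19.16 = 4.6923
df = 1
p-value (upper-tail) = 0.03030
→ bracket: 0.01<=p<0.05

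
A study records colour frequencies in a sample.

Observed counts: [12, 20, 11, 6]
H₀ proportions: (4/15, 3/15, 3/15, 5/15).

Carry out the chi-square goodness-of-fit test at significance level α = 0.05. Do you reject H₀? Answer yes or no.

reject H₀: yes

n = 49; E_i = n·p_i = [13.07, 9.80, 9.80, 16.33]
χ² = (12−13.07)²/13.07 + (20−9.80)²/9.80 + (11−9.80)²/9.80 + (6−16.33)²/16.33 = 17.3878
df = 3
p-value (upper-tail) = 0.00059
At α=0.05: p < α → reject H₀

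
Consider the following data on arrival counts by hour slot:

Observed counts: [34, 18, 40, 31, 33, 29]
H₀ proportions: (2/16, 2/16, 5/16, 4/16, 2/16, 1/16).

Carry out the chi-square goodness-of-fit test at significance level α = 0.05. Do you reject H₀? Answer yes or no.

n = 185; E_i = n·p_i = [23.12, 23.12, 57.81, 46.25, 23.12, 11.56]
χ² = (34−23.12)²/23.12 + (18−23.12)²/23.12 + (40−57.81)²/57.81 + (31−46.25)²/46.25 + (33−23.12)²/23.12 + (29−11.56)²/11.56 = 47.2811
df = 5
p-value (upper-tail) = 0.00000
At α=0.05: p < α → reject H₀

reject H₀: yes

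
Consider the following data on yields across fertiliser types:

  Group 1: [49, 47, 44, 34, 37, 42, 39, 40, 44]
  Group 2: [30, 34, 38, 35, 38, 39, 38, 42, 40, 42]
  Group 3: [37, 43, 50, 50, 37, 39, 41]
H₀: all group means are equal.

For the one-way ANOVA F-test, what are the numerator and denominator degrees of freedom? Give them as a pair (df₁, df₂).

k = 3 groups, N = 26 total
df = (k−1, N−k) = (3−1, 26−3) = (2, 23)

degrees of freedom = [2, 23]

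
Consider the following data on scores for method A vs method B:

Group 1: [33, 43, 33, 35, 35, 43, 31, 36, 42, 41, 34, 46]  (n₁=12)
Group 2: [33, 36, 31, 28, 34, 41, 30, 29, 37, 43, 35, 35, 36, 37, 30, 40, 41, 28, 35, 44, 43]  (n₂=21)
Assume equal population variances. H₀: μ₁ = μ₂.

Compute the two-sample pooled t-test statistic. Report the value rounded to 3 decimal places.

x̄₁=37.667, s₁=4.997, n₁=12
x̄₂=35.524, s₂=5.076, n₂=21
s_p² = [11·4.997² + 20·5.076²]/31 = 25.4808
SE = √(s_p²·(1/12+1/21)) = 1.8267
t = (37.667−35.524)/1.8267 = 1.1731
df = 31

test statistic = 1.173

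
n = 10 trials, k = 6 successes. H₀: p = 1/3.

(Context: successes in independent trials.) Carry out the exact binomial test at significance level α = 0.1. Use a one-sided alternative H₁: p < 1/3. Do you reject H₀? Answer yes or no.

reject H₀: no

Exact binomial: n=10, k=6, p₀=1/3=0.3333
P(X≤6) from Σ C(n,i)·p₀^i·(1−p₀)^(n−i)
p-value (one-sided, H₁ less) = 0.98034
At α=0.1: p ≥ α → fail to reject H₀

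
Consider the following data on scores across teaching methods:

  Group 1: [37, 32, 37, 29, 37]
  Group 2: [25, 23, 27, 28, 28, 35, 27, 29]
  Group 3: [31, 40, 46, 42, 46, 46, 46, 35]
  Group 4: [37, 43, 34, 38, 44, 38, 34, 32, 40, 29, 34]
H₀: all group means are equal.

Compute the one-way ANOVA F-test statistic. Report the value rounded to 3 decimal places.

test statistic = 12.512

Group means [34.40, 27.75, 41.50, 36.64], grand mean 35.281
SSB = Σnᵢ(x̄ᵢ−x̄)² = 787.223; SSW = ΣΣ(x−x̄ᵢ)² = 587.245
MSB = 787.223/3 = 262.4078; MSW = 587.245/28 = 20.9731
F = MSB/MSW = 12.5117
df = (3, 28)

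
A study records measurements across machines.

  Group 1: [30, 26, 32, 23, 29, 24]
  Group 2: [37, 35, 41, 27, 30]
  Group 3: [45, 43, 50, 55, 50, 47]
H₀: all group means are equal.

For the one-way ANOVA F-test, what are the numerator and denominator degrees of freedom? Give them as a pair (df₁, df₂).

degrees of freedom = [2, 14]

k = 3 groups, N = 17 total
df = (k−1, N−k) = (3−1, 17−3) = (2, 14)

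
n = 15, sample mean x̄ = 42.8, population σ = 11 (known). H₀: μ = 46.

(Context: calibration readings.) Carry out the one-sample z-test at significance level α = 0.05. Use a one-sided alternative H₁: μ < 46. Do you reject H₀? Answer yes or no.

SE = σ/√n = 11/√15 = 2.8402
z = (x̄−μ₀)/SE = (42.8−46)/2.8402 = -1.1267
p-value (one-sided, H₁ less) = 0.12994
At α=0.05: p ≥ α → fail to reject H₀

reject H₀: no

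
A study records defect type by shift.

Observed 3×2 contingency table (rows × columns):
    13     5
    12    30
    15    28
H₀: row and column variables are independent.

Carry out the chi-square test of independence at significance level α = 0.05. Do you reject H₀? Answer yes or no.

Row totals [18, 42, 43], col totals [40, 63], n=103
χ² = (13−6.99)²/6.99 + (5−11.01)²/11.01 + (12−16.31)²/16.31 + (30−25.69)²/25.69 + (15−16.70)²/16.70 + (28−26.30)²/26.30 = 10.5923
df = 2
p-value (upper-tail) = 0.00501
At α=0.05: p < α → reject H₀

reject H₀: yes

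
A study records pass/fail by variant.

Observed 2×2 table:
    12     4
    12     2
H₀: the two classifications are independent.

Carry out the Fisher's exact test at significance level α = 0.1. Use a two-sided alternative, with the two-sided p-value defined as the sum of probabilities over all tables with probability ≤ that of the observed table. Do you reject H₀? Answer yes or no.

Margins: r₁=16, r₂=14, c₁=24, c₂=6, n=30
p_obs = C(16,12)·C(14,12)/C(30,24); sum pmf over tables with pmf ≤ p_obs
p-value (two-sided) = 0.65670
At α=0.1: p ≥ α → fail to reject H₀

reject H₀: no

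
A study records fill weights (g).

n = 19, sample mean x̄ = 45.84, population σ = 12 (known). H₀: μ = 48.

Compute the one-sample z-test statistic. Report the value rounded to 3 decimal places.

SE = σ/√n = 12/√19 = 2.7530
z = (x̄−μ₀)/SE = (45.84−48)/2.7530 = -0.7846

test statistic = -0.785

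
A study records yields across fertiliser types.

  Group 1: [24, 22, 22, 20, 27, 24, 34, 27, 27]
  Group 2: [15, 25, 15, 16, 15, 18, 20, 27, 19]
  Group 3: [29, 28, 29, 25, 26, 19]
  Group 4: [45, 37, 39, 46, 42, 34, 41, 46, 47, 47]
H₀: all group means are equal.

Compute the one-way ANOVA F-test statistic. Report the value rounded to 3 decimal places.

Group means [25.22, 18.89, 26.00, 42.40], grand mean 28.735
SSB = Σnᵢ(x̄ᵢ−x̄)² = 2895.773; SSW = ΣΣ(x−x̄ᵢ)² = 556.844
MSB = 2895.773/3 = 965.2577; MSW = 556.844/30 = 18.5615
F = MSB/MSW = 52.0033
df = (3, 30)

test statistic = 52.003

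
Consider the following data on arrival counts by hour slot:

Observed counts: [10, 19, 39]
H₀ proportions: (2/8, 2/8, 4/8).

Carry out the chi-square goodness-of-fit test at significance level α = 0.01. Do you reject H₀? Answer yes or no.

n = 68; E_i = n·p_i = [17.00, 17.00, 34.00]
χ² = (10−17.00)²/17.00 + (19−17.00)²/17.00 + (39−34.00)²/34.00 = 3.8529
df = 2
p-value (upper-tail) = 0.14566
At α=0.01: p ≥ α → fail to reject H₀

reject H₀: no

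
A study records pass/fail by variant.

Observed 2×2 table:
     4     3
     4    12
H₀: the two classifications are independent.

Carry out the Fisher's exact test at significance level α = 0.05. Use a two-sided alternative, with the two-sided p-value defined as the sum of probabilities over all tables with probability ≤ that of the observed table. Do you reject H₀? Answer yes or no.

reject H₀: no

Margins: r₁=7, r₂=16, c₁=8, c₂=15, n=23
p_obs = C(7,4)·C(16,4)/C(23,8); sum pmf over tables with pmf ≤ p_obs
p-value (two-sided) = 0.18190
At α=0.05: p ≥ α → fail to reject H₀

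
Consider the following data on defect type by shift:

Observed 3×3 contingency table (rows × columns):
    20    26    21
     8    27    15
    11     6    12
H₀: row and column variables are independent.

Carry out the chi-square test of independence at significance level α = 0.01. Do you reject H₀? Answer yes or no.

reject H₀: no

Row totals [67, 50, 29], col totals [39, 59, 48], n=146
χ² = (20−17.90)²/17.90 + (26−27.08)²/27.08 + (21−22.03)²/22.03 + (8−13.36)²/13.36 + (27−20.21)²/20.21 + (15−16.44)²/16.44 + (11−7.75)²/7.75 + (6−11.72)²/11.72 + (12−9.53)²/9.53 = 9.6914
df = 4
p-value (upper-tail) = 0.04596
At α=0.01: p ≥ α → fail to reject H₀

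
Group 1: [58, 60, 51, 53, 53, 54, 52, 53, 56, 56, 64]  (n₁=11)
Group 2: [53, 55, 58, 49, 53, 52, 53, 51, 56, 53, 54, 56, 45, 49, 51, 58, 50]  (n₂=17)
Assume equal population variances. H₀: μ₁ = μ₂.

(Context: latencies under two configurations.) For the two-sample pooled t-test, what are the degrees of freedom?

degrees of freedom = 26

df = n₁ + n₂ − 2 = 11 + 17 − 2 = 26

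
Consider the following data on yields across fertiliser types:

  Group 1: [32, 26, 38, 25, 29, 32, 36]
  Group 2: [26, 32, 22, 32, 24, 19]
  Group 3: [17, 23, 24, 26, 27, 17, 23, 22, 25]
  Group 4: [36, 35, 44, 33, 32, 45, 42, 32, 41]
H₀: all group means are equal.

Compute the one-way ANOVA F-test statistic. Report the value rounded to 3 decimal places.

Group means [31.14, 25.83, 22.67, 37.78], grand mean 29.581
SSB = Σnᵢ(x̄ᵢ−x̄)² = 1136.302; SSW = ΣΣ(x−x̄ᵢ)² = 603.246
MSB = 1136.302/3 = 378.7675; MSW = 603.246/27 = 22.3424
F = MSB/MSW = 16.9528
df = (3, 27)

test statistic = 16.953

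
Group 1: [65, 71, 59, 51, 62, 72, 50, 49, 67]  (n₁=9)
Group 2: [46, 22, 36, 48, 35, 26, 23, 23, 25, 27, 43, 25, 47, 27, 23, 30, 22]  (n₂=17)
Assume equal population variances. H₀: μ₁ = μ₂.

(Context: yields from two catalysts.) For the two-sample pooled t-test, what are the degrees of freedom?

degrees of freedom = 24

df = n₁ + n₂ − 2 = 9 + 17 − 2 = 24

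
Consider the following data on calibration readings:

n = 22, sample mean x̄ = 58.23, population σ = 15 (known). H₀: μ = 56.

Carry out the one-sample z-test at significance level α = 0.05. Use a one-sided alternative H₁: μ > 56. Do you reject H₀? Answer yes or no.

reject H₀: no

SE = σ/√n = 15/√22 = 3.1980
z = (x̄−μ₀)/SE = (58.23−56)/3.1980 = 0.6973
p-value (one-sided, H₁ greater) = 0.24280
At α=0.05: p ≥ α → fail to reject H₀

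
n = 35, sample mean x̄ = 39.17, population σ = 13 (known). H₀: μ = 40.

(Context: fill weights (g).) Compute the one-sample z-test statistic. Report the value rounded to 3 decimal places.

SE = σ/√n = 13/√35 = 2.1974
z = (x̄−μ₀)/SE = (39.17−40)/2.1974 = -0.3777

test statistic = -0.378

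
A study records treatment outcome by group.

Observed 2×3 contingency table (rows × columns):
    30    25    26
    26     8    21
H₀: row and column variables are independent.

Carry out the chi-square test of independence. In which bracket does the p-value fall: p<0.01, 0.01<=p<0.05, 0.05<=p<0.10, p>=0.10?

p-value bracket: 0.05<=p<0.10

Row totals [81, 55], col totals [56, 33, 47], n=136
χ² = (30−33.35)²/33.35 + (25−19.65)²/19.65 + (26−27.99)²/27.99 + (26−22.65)²/22.65 + (8−13.35)²/13.35 + (21−19.01)²/19.01 = 4.7793
df = 2
p-value (upper-tail) = 0.09166
→ bracket: 0.05<=p<0.10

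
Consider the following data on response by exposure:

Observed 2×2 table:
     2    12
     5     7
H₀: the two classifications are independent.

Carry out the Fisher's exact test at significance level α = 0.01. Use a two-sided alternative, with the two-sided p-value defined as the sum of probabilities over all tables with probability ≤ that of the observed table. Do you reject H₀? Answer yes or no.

Margins: r₁=14, r₂=12, c₁=7, c₂=19, n=26
p_obs = C(14,2)·C(12,5)/C(26,7); sum pmf over tables with pmf ≤ p_obs
p-value (two-sided) = 0.19043
At α=0.01: p ≥ α → fail to reject H₀

reject H₀: no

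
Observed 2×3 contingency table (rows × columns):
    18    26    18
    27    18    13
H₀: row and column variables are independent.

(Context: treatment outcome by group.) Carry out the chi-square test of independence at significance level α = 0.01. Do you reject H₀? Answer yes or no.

reject H₀: no

Row totals [62, 58], col totals [45, 44, 31], n=120
χ² = (18−23.25)²/23.25 + (26−22.73)²/22.73 + (18−16.02)²/16.02 + (27−21.75)²/21.75 + (18−21.27)²/21.27 + (13−14.98)²/14.98 = 3.9320
df = 2
p-value (upper-tail) = 0.14001
At α=0.01: p ≥ α → fail to reject H₀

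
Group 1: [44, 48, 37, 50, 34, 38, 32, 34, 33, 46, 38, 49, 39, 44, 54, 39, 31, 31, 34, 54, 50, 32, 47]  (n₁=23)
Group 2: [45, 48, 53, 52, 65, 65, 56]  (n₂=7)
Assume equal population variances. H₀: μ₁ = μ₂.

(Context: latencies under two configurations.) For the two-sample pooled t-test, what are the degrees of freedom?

df = n₁ + n₂ − 2 = 23 + 7 − 2 = 28

degrees of freedom = 28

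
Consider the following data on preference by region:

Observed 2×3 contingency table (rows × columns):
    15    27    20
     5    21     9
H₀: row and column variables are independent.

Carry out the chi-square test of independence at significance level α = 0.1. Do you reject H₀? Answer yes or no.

Row totals [62, 35], col totals [20, 48, 29], n=97
χ² = (15−12.78)²/12.78 + (27−30.68)²/30.68 + (20−18.54)²/18.54 + (5−7.22)²/7.22 + (21−17.32)²/17.32 + (9−10.46)²/10.46 = 2.6091
df = 2
p-value (upper-tail) = 0.27129
At α=0.1: p ≥ α → fail to reject H₀

reject H₀: no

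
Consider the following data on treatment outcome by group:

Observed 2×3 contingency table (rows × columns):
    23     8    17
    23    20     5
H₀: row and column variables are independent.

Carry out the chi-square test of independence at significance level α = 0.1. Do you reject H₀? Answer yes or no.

reject H₀: yes

Row totals [48, 48], col totals [46, 28, 22], n=96
χ² = (23−23.00)²/23.00 + (8−14.00)²/14.00 + (17−11.00)²/11.00 + (23−23.00)²/23.00 + (20−14.00)²/14.00 + (5−11.00)²/11.00 = 11.6883
df = 2
p-value (upper-tail) = 0.00290
At α=0.1: p < α → reject H₀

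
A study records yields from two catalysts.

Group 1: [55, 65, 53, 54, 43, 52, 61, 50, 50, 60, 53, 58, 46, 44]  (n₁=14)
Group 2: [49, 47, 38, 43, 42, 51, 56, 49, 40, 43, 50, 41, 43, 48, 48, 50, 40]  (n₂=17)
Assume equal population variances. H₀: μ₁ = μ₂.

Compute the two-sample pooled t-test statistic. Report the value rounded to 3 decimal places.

x̄₁=53.143, s₁=6.419, n₁=14
x̄₂=45.765, s₂=4.918, n₂=17
s_p² = [13·6.419² + 16·4.918²]/29 = 31.8198
SE = √(s_p²·(1/14+1/17)) = 2.0358
t = (53.143−45.765)/2.0358 = 3.6242
df = 29

test statistic = 3.624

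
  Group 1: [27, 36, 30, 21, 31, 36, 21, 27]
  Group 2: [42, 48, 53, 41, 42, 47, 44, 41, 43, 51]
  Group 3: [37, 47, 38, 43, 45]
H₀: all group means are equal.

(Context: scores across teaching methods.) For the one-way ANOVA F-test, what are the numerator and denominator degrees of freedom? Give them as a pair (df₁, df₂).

degrees of freedom = [2, 20]

k = 3 groups, N = 23 total
df = (k−1, N−k) = (3−1, 23−3) = (2, 20)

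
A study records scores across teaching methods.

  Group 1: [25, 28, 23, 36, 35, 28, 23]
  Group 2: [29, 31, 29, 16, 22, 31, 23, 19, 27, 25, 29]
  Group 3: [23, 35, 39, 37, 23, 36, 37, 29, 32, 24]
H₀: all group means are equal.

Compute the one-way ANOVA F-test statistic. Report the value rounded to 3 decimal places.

test statistic = 2.982

Group means [28.29, 25.55, 31.50], grand mean 28.357
SSB = Σnᵢ(x̄ᵢ−x̄)² = 185.773; SSW = ΣΣ(x−x̄ᵢ)² = 778.656
MSB = 185.773/2 = 92.8864; MSW = 778.656/25 = 31.1462
F = MSB/MSW = 2.9823
df = (2, 25)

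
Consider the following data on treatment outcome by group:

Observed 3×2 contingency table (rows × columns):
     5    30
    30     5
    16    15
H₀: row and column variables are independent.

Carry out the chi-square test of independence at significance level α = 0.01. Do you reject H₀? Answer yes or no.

reject H₀: yes

Row totals [35, 35, 31], col totals [51, 50], n=101
χ² = (5−17.67)²/17.67 + (30−17.33)²/17.33 + (30−17.67)²/17.67 + (5−17.33)²/17.33 + (16−15.65)²/15.65 + (15−15.35)²/15.35 = 35.7401
df = 2
p-value (upper-tail) = 0.00000
At α=0.01: p < α → reject H₀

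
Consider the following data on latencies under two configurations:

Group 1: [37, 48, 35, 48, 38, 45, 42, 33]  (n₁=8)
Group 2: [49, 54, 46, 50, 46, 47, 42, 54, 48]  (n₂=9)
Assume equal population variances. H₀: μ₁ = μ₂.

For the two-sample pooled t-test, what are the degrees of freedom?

df = n₁ + n₂ − 2 = 8 + 9 − 2 = 15

degrees of freedom = 15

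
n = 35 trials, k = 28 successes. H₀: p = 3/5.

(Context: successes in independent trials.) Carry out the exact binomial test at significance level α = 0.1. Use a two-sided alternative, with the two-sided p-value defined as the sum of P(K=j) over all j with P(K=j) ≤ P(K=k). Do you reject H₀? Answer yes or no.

Exact binomial: n=35, k=28, p₀=3/5=0.6000
P(X=j) = C(n,j)·p₀^j·(1−p₀)^(n−j); p = Σ P(X=j) over j with P(X=j) ≤ P(X=28)
p-value (two-sided) = 0.01543
At α=0.1: p < α → reject H₀

reject H₀: yes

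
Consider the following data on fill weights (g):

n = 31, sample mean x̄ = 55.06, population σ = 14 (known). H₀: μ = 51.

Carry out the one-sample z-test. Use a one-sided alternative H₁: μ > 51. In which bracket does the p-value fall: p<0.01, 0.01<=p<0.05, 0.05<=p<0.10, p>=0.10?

SE = σ/√n = 14/√31 = 2.5145
z = (x̄−μ₀)/SE = (55.06−51)/2.5145 = 1.6147
p-value (one-sided, H₁ greater) = 0.05319
→ bracket: 0.05<=p<0.10

p-value bracket: 0.05<=p<0.10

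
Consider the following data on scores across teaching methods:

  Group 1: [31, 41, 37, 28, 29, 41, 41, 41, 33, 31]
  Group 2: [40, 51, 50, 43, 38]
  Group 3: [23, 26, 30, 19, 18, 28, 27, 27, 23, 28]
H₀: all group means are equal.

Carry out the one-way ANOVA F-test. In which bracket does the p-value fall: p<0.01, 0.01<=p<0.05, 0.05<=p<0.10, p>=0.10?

Group means [35.30, 44.40, 24.90], grand mean 32.960
SSB = Σnᵢ(x̄ᵢ−x̄)² = 1358.760; SSW = ΣΣ(x−x̄ᵢ)² = 550.200
MSB = 1358.760/2 = 679.3800; MSW = 550.200/22 = 25.0091
F = MSB/MSW = 27.1653
df = (2, 22)
p-value (upper-tail) = 0.00000
→ bracket: p<0.01

p-value bracket: p<0.01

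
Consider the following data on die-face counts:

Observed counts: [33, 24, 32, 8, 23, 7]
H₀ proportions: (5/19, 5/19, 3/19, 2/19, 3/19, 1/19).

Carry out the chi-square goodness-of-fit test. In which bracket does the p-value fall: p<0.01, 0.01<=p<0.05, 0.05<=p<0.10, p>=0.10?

p-value bracket: 0.01<=p<0.05

n = 127; E_i = n·p_i = [33.42, 33.42, 20.05, 13.37, 20.05, 6.68]
χ² = (33−33.42)²/33.42 + (24−33.42)²/33.42 + (32−20.05)²/20.05 + (8−13.37)²/13.37 + (23−20.05)²/20.05 + (7−6.68)²/6.68 = 12.3832
df = 5
p-value (upper-tail) = 0.02990
→ bracket: 0.01<=p<0.05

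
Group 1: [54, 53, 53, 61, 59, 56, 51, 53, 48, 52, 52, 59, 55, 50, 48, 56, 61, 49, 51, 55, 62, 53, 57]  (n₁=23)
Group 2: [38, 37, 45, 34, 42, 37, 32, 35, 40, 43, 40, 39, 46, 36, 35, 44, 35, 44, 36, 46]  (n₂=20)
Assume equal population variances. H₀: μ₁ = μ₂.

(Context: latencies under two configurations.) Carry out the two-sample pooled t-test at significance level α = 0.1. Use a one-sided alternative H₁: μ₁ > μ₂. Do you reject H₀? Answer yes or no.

reject H₀: yes

x̄₁=54.261, s₁=4.114, n₁=23
x̄₂=39.200, s₂=4.348, n₂=20
s_p² = [22·4.114² + 19·4.348²]/41 = 17.8448
SE = √(s_p²·(1/23+1/20)) = 1.2915
t = (54.261−39.200)/1.2915 = 11.6611
df = 41
p-value (one-sided, H₁ greater) = 0.00000
At α=0.1: p < α → reject H₀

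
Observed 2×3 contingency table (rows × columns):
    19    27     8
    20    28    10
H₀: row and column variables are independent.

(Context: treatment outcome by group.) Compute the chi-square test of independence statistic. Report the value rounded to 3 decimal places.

Row totals [54, 58], col totals [39, 55, 18], n=112
χ² = (19−18.80)²/18.80 + (27−26.52)²/26.52 + (8−8.68)²/8.68 + (20−20.20)²/20.20 + (28−28.48)²/28.48 + (10−9.32)²/9.32 = 0.1233
df = 2

test statistic = 0.123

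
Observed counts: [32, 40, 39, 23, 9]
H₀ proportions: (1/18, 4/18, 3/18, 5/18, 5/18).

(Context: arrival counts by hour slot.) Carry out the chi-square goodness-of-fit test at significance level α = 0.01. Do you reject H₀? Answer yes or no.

reject H₀: yes

n = 143; E_i = n·p_i = [7.94, 31.78, 23.83, 39.72, 39.72]
χ² = (32−7.94)²/7.94 + (40−31.78)²/31.78 + (39−23.83)²/23.83 + (23−39.72)²/39.72 + (9−39.72)²/39.72 = 115.4196
df = 4
p-value (upper-tail) = 0.00000
At α=0.01: p < α → reject H₀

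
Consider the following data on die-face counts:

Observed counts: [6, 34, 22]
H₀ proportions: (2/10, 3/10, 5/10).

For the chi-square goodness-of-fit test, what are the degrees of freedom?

degrees of freedom = 2

df = k − 1 = 3 − 1 = 2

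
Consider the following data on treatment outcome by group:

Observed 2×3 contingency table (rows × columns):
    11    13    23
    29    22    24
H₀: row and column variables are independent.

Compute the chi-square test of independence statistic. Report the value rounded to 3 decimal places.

test statistic = 4.232

Row totals [47, 75], col totals [40, 35, 47], n=122
χ² = (11−15.41)²/15.41 + (13−13.48)²/13.48 + (23−18.11)²/18.11 + (29−24.59)²/24.59 + (22−21.52)²/21.52 + (24−28.89)²/28.89 = 4.2323
df = 2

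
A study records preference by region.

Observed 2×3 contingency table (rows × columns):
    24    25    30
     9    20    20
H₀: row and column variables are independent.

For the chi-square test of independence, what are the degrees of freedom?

df = (r−1)(c−1) = (2−1)·(3−1) = 2

degrees of freedom = 2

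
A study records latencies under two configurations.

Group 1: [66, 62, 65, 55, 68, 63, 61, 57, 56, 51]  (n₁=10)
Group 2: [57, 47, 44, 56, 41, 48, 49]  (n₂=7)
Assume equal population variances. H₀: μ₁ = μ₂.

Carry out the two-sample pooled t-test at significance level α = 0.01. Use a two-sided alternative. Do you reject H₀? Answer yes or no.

x̄₁=60.400, s₁=5.461, n₁=10
x̄₂=48.857, s₂=5.872, n₂=7
s_p² = [9·5.461² + 6·5.872²]/15 = 31.6838
SE = √(s_p²·(1/10+1/7)) = 2.7739
t = (60.400−48.857)/2.7739 = 4.1612
df = 15
p-value (two-sided) = 0.00084
At α=0.01: p < α → reject H₀

reject H₀: yes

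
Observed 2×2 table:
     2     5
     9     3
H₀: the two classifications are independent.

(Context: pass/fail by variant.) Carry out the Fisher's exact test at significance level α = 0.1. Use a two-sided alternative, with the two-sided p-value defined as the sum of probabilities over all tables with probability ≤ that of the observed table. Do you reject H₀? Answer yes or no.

reject H₀: yes

Margins: r₁=7, r₂=12, c₁=11, c₂=8, n=19
p_obs = C(7,2)·C(12,9)/C(19,11); sum pmf over tables with pmf ≤ p_obs
p-value (two-sided) = 0.07395
At α=0.1: p < α → reject H₀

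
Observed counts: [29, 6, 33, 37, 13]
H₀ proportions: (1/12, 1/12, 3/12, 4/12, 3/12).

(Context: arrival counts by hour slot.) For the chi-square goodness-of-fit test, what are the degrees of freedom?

df = k − 1 = 5 − 1 = 4

degrees of freedom = 4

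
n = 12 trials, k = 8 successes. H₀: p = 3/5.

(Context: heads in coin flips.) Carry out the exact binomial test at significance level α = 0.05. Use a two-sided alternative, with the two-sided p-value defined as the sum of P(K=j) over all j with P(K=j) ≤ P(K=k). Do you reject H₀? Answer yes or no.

reject H₀: no

Exact binomial: n=12, k=8, p₀=3/5=0.6000
P(X=j) = C(n,j)·p₀^j·(1−p₀)^(n−j); p = Σ P(X=j) over j with P(X=j) ≤ P(X=8)
p-value (two-sided) = 0.77297
At α=0.05: p ≥ α → fail to reject H₀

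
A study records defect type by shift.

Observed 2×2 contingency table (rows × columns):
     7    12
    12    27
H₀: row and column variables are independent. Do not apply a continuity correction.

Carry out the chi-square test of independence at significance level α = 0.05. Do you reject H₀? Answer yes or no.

reject H₀: no

Row totals [19, 39], col totals [19, 39], n=58
χ² = (7−6.22)²/6.22 + (12−12.78)²/12.78 + (12−12.78)²/12.78 + (27−26.22)²/26.22 = 0.2139
df = 1
p-value (upper-tail) = 0.64373
At α=0.05: p ≥ α → fail to reject H₀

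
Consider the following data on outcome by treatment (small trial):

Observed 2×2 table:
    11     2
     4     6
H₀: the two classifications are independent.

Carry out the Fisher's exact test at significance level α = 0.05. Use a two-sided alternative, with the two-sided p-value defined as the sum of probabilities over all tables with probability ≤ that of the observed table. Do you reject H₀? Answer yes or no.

reject H₀: yes

Margins: r₁=13, r₂=10, c₁=15, c₂=8, n=23
p_obs = C(13,11)·C(10,4)/C(23,15); sum pmf over tables with pmf ≤ p_obs
p-value (two-sided) = 0.03931
At α=0.05: p < α → reject H₀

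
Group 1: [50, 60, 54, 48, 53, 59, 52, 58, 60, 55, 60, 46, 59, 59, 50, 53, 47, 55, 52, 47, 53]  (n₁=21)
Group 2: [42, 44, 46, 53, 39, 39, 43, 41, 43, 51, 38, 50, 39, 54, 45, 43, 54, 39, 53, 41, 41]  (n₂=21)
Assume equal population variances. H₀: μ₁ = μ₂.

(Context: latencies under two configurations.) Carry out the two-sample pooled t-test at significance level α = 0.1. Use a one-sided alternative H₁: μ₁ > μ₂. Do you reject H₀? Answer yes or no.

x̄₁=53.810, s₁=4.697, n₁=21
x̄₂=44.667, s₂=5.535, n₂=21
s_p² = [20·4.697² + 20·5.535²]/40 = 26.3476
SE = √(s_p²·(1/21+1/21)) = 1.5841
t = (53.810−44.667)/1.5841 = 5.7717
df = 40
p-value (one-sided, H₁ greater) = 0.00000
At α=0.1: p < α → reject H₀

reject H₀: yes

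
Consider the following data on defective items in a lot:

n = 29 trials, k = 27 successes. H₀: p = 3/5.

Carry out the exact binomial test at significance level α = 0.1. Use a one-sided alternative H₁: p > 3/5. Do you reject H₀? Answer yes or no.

reject H₀: yes

Exact binomial: n=29, k=27, p₀=3/5=0.6000
P(X≥27) from Σ C(n,i)·p₀^i·(1−p₀)^(n−i)
p-value (one-sided, H₁ greater) = 0.00007
At α=0.1: p < α → reject H₀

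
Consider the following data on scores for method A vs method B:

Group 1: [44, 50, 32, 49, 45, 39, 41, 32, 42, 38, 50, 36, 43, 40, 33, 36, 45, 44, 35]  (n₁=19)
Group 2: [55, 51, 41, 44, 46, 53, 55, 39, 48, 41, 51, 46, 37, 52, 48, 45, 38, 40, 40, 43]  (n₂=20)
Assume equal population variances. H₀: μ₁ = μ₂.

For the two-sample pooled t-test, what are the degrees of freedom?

df = n₁ + n₂ − 2 = 19 + 20 − 2 = 37

degrees of freedom = 37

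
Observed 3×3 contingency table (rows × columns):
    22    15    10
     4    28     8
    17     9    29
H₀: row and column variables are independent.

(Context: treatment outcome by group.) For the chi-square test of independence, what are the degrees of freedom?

df = (r−1)(c−1) = (3−1)·(3−1) = 4

degrees of freedom = 4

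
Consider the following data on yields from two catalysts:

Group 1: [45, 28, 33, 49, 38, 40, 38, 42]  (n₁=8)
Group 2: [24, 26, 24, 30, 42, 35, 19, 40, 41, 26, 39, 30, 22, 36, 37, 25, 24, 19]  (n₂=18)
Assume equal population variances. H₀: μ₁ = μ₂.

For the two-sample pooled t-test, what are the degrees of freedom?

df = n₁ + n₂ − 2 = 8 + 18 − 2 = 24

degrees of freedom = 24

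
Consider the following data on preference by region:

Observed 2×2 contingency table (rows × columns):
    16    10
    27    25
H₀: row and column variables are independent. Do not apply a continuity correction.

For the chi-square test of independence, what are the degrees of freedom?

df = (r−1)(c−1) = (2−1)·(2−1) = 1

degrees of freedom = 1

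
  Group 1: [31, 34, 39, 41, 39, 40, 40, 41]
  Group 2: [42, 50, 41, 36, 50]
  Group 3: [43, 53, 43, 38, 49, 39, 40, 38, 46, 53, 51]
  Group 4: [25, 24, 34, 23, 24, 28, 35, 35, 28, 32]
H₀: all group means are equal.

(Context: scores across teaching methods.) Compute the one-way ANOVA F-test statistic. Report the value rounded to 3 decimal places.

test statistic = 19.040

Group means [38.12, 43.80, 44.82, 28.80], grand mean 38.382
SSB = Σnᵢ(x̄ᵢ−x̄)² = 1521.118; SSW = ΣΣ(x−x̄ᵢ)² = 798.911
MSB = 1521.118/3 = 507.0393; MSW = 798.911/30 = 26.6304
F = MSB/MSW = 19.0399
df = (3, 30)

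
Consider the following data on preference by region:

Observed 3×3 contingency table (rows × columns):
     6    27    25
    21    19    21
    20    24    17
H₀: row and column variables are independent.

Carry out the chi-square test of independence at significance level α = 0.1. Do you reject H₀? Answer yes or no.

reject H₀: yes

Row totals [58, 61, 61], col totals [47, 70, 63], n=180
χ² = (6−15.14)²/15.14 + (27−22.56)²/22.56 + (25−20.30)²/20.30 + (21−15.93)²/15.93 + (19−23.72)²/23.72 + (21−21.35)²/21.35 + (20−15.93)²/15.93 + (24−23.72)²/23.72 + (17−21.35)²/21.35 = 11.9772
df = 4
p-value (upper-tail) = 0.01752
At α=0.1: p < α → reject H₀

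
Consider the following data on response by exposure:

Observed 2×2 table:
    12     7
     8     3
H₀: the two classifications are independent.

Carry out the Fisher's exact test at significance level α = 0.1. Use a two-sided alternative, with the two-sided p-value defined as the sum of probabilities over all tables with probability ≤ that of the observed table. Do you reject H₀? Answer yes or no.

reject H₀: no

Margins: r₁=19, r₂=11, c₁=20, c₂=10, n=30
p_obs = C(19,12)·C(11,8)/C(30,20); sum pmf over tables with pmf ≤ p_obs
p-value (two-sided) = 0.70200
At α=0.1: p ≥ α → fail to reject H₀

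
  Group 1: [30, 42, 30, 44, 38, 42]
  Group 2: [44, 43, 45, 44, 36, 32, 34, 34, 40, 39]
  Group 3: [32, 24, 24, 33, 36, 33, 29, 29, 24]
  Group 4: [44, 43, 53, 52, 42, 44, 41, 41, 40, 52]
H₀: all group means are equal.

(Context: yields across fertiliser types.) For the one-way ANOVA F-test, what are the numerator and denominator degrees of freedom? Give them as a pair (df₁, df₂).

k = 4 groups, N = 35 total
df = (k−1, N−k) = (4−1, 35−4) = (3, 31)

degrees of freedom = [3, 31]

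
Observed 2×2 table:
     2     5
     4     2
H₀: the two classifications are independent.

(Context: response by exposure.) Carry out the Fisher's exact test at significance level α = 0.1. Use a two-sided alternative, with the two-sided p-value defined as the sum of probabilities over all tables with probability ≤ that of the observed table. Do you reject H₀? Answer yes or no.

reject H₀: no

Margins: r₁=7, r₂=6, c₁=6, c₂=7, n=13
p_obs = C(7,2)·C(6,4)/C(13,6); sum pmf over tables with pmf ≤ p_obs
p-value (two-sided) = 0.28613
At α=0.1: p ≥ α → fail to reject H₀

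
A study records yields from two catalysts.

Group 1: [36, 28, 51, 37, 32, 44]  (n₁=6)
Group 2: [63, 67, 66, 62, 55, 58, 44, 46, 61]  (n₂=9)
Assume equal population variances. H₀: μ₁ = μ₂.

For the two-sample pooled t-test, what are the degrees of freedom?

degrees of freedom = 13

df = n₁ + n₂ − 2 = 6 + 9 − 2 = 13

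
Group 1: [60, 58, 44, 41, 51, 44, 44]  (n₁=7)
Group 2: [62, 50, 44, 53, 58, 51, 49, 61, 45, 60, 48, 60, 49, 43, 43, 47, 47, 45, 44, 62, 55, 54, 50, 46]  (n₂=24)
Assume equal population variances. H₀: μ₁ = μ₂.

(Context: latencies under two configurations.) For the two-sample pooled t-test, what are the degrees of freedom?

degrees of freedom = 29

df = n₁ + n₂ − 2 = 7 + 24 − 2 = 29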